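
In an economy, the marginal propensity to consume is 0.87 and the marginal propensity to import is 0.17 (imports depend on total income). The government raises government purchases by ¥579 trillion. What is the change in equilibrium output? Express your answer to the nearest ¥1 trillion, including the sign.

+¥1,930 trillion

Spending multiplier = 1/(1 − c + m) = 1/(1 − 0.87 + 0.17) = 1/0.3 ≈ 3.333.
ΔY = k × ΔG = (+¥579 trillion) / 0.3 = +¥1,930 trillion.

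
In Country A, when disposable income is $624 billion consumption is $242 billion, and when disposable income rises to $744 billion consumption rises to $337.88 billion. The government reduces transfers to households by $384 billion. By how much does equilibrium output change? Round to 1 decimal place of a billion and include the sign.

MPC = ΔC/ΔYd = (337.88 − 242)/(744 − 624) = 95.88/120 = 0.799.
The transfer change shifts disposable income by −$384 billion, so first-round consumption changes by c·ΔTR = 0.799 × (−$384 billion) = −$306.816 billion.
Expenditure multiplier = 1/(1 − MPC) = 1/(1 − 0.799) = 1/0.201 ≈ 4.975.
The transfer multiplier is c × k ≈ 3.975, so ΔY = k × (c·ΔTR) = (−$306.816 billion) / 0.201 ≈ −$1,526.4 billion.

−$1,526.4 billion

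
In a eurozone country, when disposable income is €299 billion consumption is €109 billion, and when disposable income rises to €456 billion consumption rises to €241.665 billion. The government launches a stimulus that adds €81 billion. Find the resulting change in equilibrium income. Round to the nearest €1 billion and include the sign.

MPC = ΔC/ΔYd = (241.665 − 109)/(456 − 299) = 132.665/157 = 0.845.
Expenditure multiplier = 1/(1 − MPC) = 1/(1 − 0.845) = 1/0.155 ≈ 6.452.
ΔY = k × ΔG = (+€81 billion) / 0.155 ≈ +€523 billion.

+€523 billion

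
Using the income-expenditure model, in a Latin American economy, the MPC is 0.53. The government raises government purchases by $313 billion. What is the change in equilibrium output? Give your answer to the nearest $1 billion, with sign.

+$666 billion

Expenditure multiplier = 1/(1 − MPC) = 1/(1 − 0.53) = 1/0.47 ≈ 2.128.
ΔY = k × ΔG = (+$313 billion) / 0.47 ≈ +$666 billion.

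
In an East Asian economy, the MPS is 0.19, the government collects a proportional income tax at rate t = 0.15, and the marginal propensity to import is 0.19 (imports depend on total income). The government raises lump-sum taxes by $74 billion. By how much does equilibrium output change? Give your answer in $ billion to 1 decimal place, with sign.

−$119.5 billion

MPC = 1 − MPS = 1 − 0.19 = 0.81.
A lump-sum tax change of +$74 billion shifts disposable income by −$74 billion; first-round consumption changes by −c × ΔT = −0.81 × (+$74 billion) = −$59.94 billion.
Expenditure multiplier = 1/(1 − c(1−t) + m) = 1/(1 − 0.81×0.85 + 0.19) = 1/0.5015 ≈ 1.994.
The tax multiplier is −c × k ≈ −1.615, so ΔY = k × (−c·ΔT) = (−$59.94 billion) / 0.5015 ≈ −$119.5 billion.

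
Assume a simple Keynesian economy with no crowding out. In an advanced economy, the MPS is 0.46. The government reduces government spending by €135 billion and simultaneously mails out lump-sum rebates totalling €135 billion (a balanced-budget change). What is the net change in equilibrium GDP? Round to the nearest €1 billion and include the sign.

MPC = 1 − MPS = 1 − 0.46 = 0.54.
Expenditure multiplier = 1/(1 − MPC) = 1/(1 − 0.54) = 1/0.46 ≈ 2.174.
ΔG contributes k·ΔG = (−€135 billion) / 0.46 ≈ −€293.5 billion.
ΔT of −€135 billion changes first-round spending by −c·ΔT = +€72.9 billion, contributing k·(−c·ΔT) = (+€72.9 billion) / 0.46 ≈ +€158.5 billion.
With ΔG = ΔT and no other leakages, the balanced-budget multiplier is 1, so ΔY = ΔG = −€135 billion.

−€135 billion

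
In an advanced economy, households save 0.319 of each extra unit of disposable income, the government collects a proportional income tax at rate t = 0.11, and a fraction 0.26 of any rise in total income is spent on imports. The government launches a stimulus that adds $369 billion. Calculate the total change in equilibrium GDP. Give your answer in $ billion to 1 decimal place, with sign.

+$564.3 billion

MPC = 1 − MPS = 1 − 0.319 = 0.681.
Spending multiplier = 1/(1 − c(1−t) + m) = 1/(1 − 0.681×0.89 + 0.26) = 1/0.65391 ≈ 1.529.
ΔY = k × ΔG = (+$369 billion) / 0.65391 ≈ +$564.3 billion.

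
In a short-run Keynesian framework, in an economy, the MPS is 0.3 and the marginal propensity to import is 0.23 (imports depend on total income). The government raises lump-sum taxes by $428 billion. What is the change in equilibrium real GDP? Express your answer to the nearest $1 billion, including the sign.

MPC = 1 − MPS = 1 − 0.3 = 0.7.
A lump-sum tax change of +$428 billion shifts disposable income by −$428 billion; first-round consumption changes by −c × ΔT = −0.7 × (+$428 billion) = −$299.6 billion.
Expenditure multiplier = 1/(1 − c + m) = 1/(1 − 0.7 + 0.23) = 1/0.53 ≈ 1.887.
The tax multiplier is −c × k ≈ −1.321, so ΔY = k × (−c·ΔT) = (−$299.6 billion) / 0.53 ≈ −$565 billion.

−$565 billion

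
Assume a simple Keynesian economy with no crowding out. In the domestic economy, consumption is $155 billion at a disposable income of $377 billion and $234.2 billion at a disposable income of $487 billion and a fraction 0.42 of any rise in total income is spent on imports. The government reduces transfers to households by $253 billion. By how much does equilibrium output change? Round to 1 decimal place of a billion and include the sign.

−$260.2 billion

MPC = ΔC/ΔYd = (234.2 − 155)/(487 − 377) = 79.2/110 = 0.72.
The transfer change shifts disposable income by −$253 billion, so first-round consumption changes by c·ΔTR = 0.72 × (−$253 billion) = −$182.16 billion.
Expenditure multiplier = 1/(1 − c + m) = 1/(1 − 0.72 + 0.42) = 1/0.7 ≈ 1.429.
The transfer multiplier is c × k ≈ 1.029, so ΔY = k × (c·ΔTR) = (−$182.16 billion) / 0.7 ≈ −$260.2 billion.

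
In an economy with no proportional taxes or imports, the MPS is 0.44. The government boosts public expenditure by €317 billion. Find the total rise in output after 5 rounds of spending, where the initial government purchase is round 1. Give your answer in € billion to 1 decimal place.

MPC = 1 − MPS = 1 − 0.44 = 0.56.
Round 1 adds ΔG = €317 billion; each later round is MPC = 0.56 times the previous.
After 5 rounds: 317 + 177.52 + 99.4112 + 55.670272 + 31.17535232 = ΔG·(1 − c^5)/(1 − c) = 317 × (1 − 0.0550731776)/0.44 ≈ €680.8 billion.

€680.8 billion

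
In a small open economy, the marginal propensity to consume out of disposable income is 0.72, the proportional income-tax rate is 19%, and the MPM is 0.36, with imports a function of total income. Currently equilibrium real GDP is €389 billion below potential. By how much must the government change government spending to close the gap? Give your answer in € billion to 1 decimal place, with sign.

+€302.2 billion

Spending multiplier = 1/(1 − c(1−t) + m) = 1/(1 − 0.72×0.81 + 0.36) = 1/0.7768 ≈ 1.287.
Need ΔY = +€389 billion, so ΔG = ΔY/k = (+€389 billion) × 0.7768 ≈ +€302.2 billion.
The government should increase government spending by €302.2 billion.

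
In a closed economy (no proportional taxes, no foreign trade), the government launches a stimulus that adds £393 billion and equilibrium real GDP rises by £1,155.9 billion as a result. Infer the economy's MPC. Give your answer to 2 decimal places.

Implied spending multiplier k = ΔY/ΔG = 1,155.9/393 ≈ 2.9412.
Since k = 1/(1 − MPC), MPC = 1 − 1/k = 1 − ΔG/ΔY = 1 − 393/1,155.9 ≈ 0.66.

0.66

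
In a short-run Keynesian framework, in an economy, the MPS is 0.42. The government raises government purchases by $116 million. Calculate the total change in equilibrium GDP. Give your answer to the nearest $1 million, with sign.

MPC = 1 − MPS = 1 − 0.42 = 0.58.
Spending multiplier = 1/(1 − MPC) = 1/(1 − 0.58) = 1/0.42 ≈ 2.381.
ΔY = k × ΔG = (+$116 million) / 0.42 ≈ +$276 million.

+$276 million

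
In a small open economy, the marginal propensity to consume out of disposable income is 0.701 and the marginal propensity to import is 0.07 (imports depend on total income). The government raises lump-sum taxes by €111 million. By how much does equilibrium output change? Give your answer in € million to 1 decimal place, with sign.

A lump-sum tax change of +€111 million shifts disposable income by −€111 million; first-round consumption changes by −c × ΔT = −0.701 × (+€111 million) = −€77.811 million.
Expenditure multiplier = 1/(1 − c + m) = 1/(1 − 0.701 + 0.07) = 1/0.369 ≈ 2.71.
The tax multiplier is −c × k ≈ −1.9, so ΔY = k × (−c·ΔT) = (−€77.811 million) / 0.369 ≈ −€210.9 million.

−€210.9 million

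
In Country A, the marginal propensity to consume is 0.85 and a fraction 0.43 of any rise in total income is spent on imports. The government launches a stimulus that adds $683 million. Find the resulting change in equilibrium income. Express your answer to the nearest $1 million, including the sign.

+$1,178 million

Expenditure multiplier = 1/(1 − c + m) = 1/(1 − 0.85 + 0.43) = 1/0.58 ≈ 1.724.
ΔY = k × ΔG = (+$683 million) / 0.58 ≈ +$1,178 million.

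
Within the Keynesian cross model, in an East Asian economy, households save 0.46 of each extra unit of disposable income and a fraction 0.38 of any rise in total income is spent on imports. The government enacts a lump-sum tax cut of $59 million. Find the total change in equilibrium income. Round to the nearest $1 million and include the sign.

MPC = 1 − MPS = 1 − 0.46 = 0.54.
A lump-sum tax change of −$59 million shifts disposable income by +$59 million; first-round consumption changes by −c × ΔT = −0.54 × (−$59 million) = +$31.86 million.
Expenditure multiplier = 1/(1 − c + m) = 1/(1 − 0.54 + 0.38) = 1/0.84 ≈ 1.19.
The tax multiplier is −c × k ≈ −0.643, so ΔY = k × (−c·ΔT) = (+$31.86 million) / 0.84 ≈ +$38 million.

+$38 million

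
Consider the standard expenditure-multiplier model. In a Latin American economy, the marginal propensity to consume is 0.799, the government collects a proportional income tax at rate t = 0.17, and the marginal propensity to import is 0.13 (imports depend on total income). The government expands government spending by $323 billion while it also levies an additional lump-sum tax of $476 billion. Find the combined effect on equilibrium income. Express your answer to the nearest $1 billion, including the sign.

Expenditure multiplier = 1/(1 − c(1−t) + m) = 1/(1 − 0.799×0.83 + 0.13) = 1/0.46683 ≈ 2.142.
ΔG contributes k·ΔG = (+$323 billion) / 0.46683 ≈ +$691.9 billion.
ΔT of +$476 billion changes first-round spending by −c·ΔT = −$380.324 billion, contributing k·(−c·ΔT) = (−$380.324 billion) / 0.46683 ≈ −$814.7 billion.
Net ΔY = k(ΔG − c·ΔT) = (−$57.324 billion) / 0.46683 ≈ −$123 billion.

−$123 billion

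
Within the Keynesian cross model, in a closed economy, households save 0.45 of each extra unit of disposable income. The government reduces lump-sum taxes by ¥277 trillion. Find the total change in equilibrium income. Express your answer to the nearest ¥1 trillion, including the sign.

MPC = 1 − MPS = 1 − 0.45 = 0.55.
A lump-sum tax change of −¥277 trillion shifts disposable income by +¥277 trillion; first-round consumption changes by −c × ΔT = −0.55 × (−¥277 trillion) = +¥152.35 trillion.
Expenditure multiplier = 1/(1 − MPC) = 1/(1 − 0.55) = 1/0.45 ≈ 2.222.
The tax multiplier is −c × k ≈ −1.222, so ΔY = k × (−c·ΔT) = (+¥152.35 trillion) / 0.45 ≈ +¥339 trillion.

+¥339 trillion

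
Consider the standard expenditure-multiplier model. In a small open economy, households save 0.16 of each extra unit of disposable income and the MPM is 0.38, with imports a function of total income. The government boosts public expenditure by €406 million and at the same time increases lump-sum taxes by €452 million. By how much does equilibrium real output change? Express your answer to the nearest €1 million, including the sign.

MPC = 1 − MPS = 1 − 0.16 = 0.84.
Expenditure multiplier = 1/(1 − c + m) = 1/(1 − 0.84 + 0.38) = 1/0.54 ≈ 1.852.
ΔG contributes k·ΔG = (+€406 million) / 0.54 ≈ +€751.9 million.
ΔT of +€452 million changes first-round spending by −c·ΔT = −€379.68 million, contributing k·(−c·ΔT) = (−€379.68 million) / 0.54 ≈ −€703.1 million.
Net ΔY = k(ΔG − c·ΔT) = (+€26.32 million) / 0.54 ≈ +€49 million.

+€49 million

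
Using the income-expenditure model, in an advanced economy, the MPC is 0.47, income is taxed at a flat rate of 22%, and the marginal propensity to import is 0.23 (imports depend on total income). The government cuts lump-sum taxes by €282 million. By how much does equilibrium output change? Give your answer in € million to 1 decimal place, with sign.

A lump-sum tax change of −€282 million shifts disposable income by +€282 million; first-round consumption changes by −c × ΔT = −0.47 × (−€282 million) = +€132.54 million.
Expenditure multiplier = 1/(1 − c(1−t) + m) = 1/(1 − 0.47×0.78 + 0.23) = 1/0.8634 ≈ 1.158.
The tax multiplier is −c × k ≈ −0.544, so ΔY = k × (−c·ΔT) = (+€132.54 million) / 0.8634 ≈ +€153.5 million.

+€153.5 million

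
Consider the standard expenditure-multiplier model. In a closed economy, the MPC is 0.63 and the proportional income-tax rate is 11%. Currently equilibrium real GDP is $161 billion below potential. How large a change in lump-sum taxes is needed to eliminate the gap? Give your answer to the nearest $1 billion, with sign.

−$112 billion

Spending multiplier = 1/(1 − c(1−t)) = 1/(1 − 0.63×0.89) = 1/0.4393 ≈ 2.276.
Tax multiplier = −c·k = −0.63/0.4393 ≈ −1.434. Need ΔY = +$161 billion, so ΔT = ΔY/(−c·k) = −(+$161 billion) × 0.4393 / 0.63 ≈ −$112 billion.
The government should cut lump-sum taxes by $112 billion.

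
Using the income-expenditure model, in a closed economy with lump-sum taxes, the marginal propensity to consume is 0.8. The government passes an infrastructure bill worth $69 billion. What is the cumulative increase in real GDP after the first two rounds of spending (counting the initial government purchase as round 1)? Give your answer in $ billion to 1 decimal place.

$124.2 billion

Round 1 adds ΔG = $69 billion; each later round is MPC = 0.8 times the previous.
After 2 rounds: 69 + 55.2 = ΔG·(1 − c^2)/(1 − c) = 69 × (1 − 0.64)/0.2 = $124.2 billion.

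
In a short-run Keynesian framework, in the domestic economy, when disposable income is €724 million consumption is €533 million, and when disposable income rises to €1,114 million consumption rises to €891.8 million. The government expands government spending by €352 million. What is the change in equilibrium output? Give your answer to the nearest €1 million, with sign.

+€4,400 million

MPC = ΔC/ΔYd = (891.8 − 533)/(1,114 − 724) = 358.8/390 = 0.92.
Government-spending multiplier = 1/(1 − MPC) = 1/(1 − 0.92) = 1/0.08 = 12.5.
ΔY = k × ΔG = (+€352 million) / 0.08 = +€4,400 million.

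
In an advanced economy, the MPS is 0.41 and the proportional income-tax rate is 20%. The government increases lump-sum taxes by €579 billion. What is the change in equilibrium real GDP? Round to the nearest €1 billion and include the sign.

MPC = 1 − MPS = 1 − 0.41 = 0.59.
A lump-sum tax change of +€579 billion shifts disposable income by −€579 billion; first-round consumption changes by −c × ΔT = −0.59 × (+€579 billion) = −€341.61 billion.
Expenditure multiplier = 1/(1 − c(1−t)) = 1/(1 − 0.59×0.8) = 1/0.528 ≈ 1.894.
The tax multiplier is −c × k ≈ −1.117, so ΔY = k × (−c·ΔT) = (−€341.61 billion) / 0.528 ≈ −€647 billion.

−€647 billion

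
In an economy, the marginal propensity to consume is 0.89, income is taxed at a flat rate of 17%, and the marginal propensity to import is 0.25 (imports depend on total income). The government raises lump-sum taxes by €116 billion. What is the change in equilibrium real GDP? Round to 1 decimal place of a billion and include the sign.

A lump-sum tax change of +€116 billion shifts disposable income by −€116 billion; first-round consumption changes by −c × ΔT = −0.89 × (+€116 billion) = −€103.24 billion.
Expenditure multiplier = 1/(1 − c(1−t) + m) = 1/(1 − 0.89×0.83 + 0.25) = 1/0.5113 ≈ 1.956.
The tax multiplier is −c × k ≈ −1.741, so ΔY = k × (−c·ΔT) = (−€103.24 billion) / 0.5113 ≈ −€201.9 billion.

−€201.9 billion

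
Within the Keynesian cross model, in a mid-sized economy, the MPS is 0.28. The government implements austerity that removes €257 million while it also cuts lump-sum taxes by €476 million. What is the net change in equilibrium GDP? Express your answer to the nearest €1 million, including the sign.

+€306 million

MPC = 1 − MPS = 1 − 0.28 = 0.72.
Expenditure multiplier = 1/(1 − MPC) = 1/(1 − 0.72) = 1/0.28 ≈ 3.571.
ΔG contributes k·ΔG = (−€257 million) / 0.28 ≈ −€917.9 million.
ΔT of −€476 million changes first-round spending by −c·ΔT = +€342.72 million, contributing k·(−c·ΔT) = (+€342.72 million) / 0.28 = +€1,224 million.
Net ΔY = k(ΔG − c·ΔT) = (+€85.72 million) / 0.28 ≈ +€306 million.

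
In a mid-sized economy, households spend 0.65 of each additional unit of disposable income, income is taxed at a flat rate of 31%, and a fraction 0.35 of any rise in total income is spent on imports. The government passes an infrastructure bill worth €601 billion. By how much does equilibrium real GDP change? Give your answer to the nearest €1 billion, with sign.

Spending multiplier = 1/(1 − c(1−t) + m) = 1/(1 − 0.65×0.69 + 0.35) = 1/0.9015 ≈ 1.109.
ΔY = k × ΔG = (+€601 billion) / 0.9015 ≈ +€667 billion.

+€667 billion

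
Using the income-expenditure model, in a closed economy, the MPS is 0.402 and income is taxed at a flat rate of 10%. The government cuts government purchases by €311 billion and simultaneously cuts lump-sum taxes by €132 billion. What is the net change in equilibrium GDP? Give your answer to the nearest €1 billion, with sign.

−€503 billion

MPC = 1 − MPS = 1 − 0.402 = 0.598.
Expenditure multiplier = 1/(1 − c(1−t)) = 1/(1 − 0.598×0.9) = 1/0.4618 ≈ 2.165.
ΔG contributes k·ΔG = (−€311 billion) / 0.4618 ≈ −€673.5 billion.
ΔT of −€132 billion changes first-round spending by −c·ΔT = +€78.936 billion, contributing k·(−c·ΔT) = (+€78.936 billion) / 0.4618 ≈ +€170.9 billion.
Net ΔY = k(ΔG − c·ΔT) = (−€232.064 billion) / 0.4618 ≈ −€503 billion.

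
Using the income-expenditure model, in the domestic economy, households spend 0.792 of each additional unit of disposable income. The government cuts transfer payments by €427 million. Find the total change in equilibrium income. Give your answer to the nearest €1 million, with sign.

−€1,626 million

The transfer change shifts disposable income by −€427 million, so first-round consumption changes by c·ΔTR = 0.792 × (−€427 million) = −€338.184 million.
Expenditure multiplier = 1/(1 − MPC) = 1/(1 − 0.792) = 1/0.208 ≈ 4.808.
The transfer multiplier is c × k ≈ 3.808, so ΔY = k × (c·ΔTR) = (−€338.184 million) / 0.208 ≈ −€1,626 million.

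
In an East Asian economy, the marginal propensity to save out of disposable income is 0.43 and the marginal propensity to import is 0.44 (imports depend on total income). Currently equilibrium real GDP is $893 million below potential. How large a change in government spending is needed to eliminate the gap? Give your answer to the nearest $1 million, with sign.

+$777 million

MPC = 1 − MPS = 1 − 0.43 = 0.57.
Spending multiplier = 1/(1 − c + m) = 1/(1 − 0.57 + 0.44) = 1/0.87 ≈ 1.149.
Need ΔY = +$893 million, so ΔG = ΔY/k = (+$893 million) × 0.87 ≈ +$777 million.
The government should increase government spending by $777 million.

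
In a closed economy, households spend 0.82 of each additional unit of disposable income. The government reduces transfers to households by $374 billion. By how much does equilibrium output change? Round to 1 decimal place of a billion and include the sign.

−$1,703.8 billion

The transfer change shifts disposable income by −$374 billion, so first-round consumption changes by c·ΔTR = 0.82 × (−$374 billion) = −$306.68 billion.
Expenditure multiplier = 1/(1 − MPC) = 1/(1 − 0.82) = 1/0.18 ≈ 5.556.
The transfer multiplier is c × k ≈ 4.556, so ΔY = k × (c·ΔTR) = (−$306.68 billion) / 0.18 ≈ −$1,703.8 billion.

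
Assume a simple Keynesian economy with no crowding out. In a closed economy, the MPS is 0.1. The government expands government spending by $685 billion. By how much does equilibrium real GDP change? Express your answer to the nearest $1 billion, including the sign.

+$6,850 billion

MPC = 1 − MPS = 1 − 0.1 = 0.9.
Government-spending multiplier = 1/(1 − MPC) = 1/(1 − 0.9) = 1/0.1 = 10.
ΔY = k × ΔG = (+$685 billion) / 0.1 = +$6,850 billion.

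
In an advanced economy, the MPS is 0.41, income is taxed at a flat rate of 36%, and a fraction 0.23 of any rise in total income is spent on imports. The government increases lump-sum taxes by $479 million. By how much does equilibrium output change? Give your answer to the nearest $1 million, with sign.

MPC = 1 − MPS = 1 − 0.41 = 0.59.
A lump-sum tax change of +$479 million shifts disposable income by −$479 million; first-round consumption changes by −c × ΔT = −0.59 × (+$479 million) = −$282.61 million.
Expenditure multiplier = 1/(1 − c(1−t) + m) = 1/(1 − 0.59×0.64 + 0.23) = 1/0.8524 ≈ 1.173.
The tax multiplier is −c × k ≈ −0.692, so ΔY = k × (−c·ΔT) = (−$282.61 million) / 0.8524 ≈ −$332 million.

−$332 million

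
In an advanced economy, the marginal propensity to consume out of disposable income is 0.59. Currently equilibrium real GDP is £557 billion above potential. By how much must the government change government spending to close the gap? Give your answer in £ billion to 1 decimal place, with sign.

−£228.4 billion

Spending multiplier = 1/(1 − MPC) = 1/(1 − 0.59) = 1/0.41 ≈ 2.439.
Need ΔY = −£557 billion, so ΔG = ΔY/k = (−£557 billion) × 0.41 ≈ −£228.4 billion.
The government should cut government spending by £228.4 billion.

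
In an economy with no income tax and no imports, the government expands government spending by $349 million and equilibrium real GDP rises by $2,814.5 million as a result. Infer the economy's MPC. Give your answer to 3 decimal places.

0.876

Implied spending multiplier k = ΔY/ΔG = 2,814.5/349 ≈ 8.0645.
Since k = 1/(1 − MPC), MPC = 1 − 1/k = 1 − ΔG/ΔY = 1 − 349/2,814.5 ≈ 0.876.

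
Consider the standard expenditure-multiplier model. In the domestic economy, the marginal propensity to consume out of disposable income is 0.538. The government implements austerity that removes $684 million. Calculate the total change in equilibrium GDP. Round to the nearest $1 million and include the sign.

−$1,481 million

Spending multiplier = 1/(1 − MPC) = 1/(1 − 0.538) = 1/0.462 ≈ 2.165.
ΔY = k × ΔG = (−$684 million) / 0.462 ≈ −$1,481 million.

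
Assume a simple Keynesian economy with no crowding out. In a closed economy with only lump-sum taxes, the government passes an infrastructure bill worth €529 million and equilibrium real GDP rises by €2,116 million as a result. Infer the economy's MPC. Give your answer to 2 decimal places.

0.75

Implied spending multiplier k = ΔY/ΔG = 2,116/529 = 4.
Since k = 1/(1 − MPC), MPC = 1 − 1/k = 1 − ΔG/ΔY = 1 − 529/2,116 = 0.75.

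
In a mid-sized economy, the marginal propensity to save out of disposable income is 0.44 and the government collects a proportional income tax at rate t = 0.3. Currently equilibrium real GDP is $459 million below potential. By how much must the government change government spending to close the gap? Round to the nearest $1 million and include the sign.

+$279 million

MPC = 1 − MPS = 1 − 0.44 = 0.56.
Spending multiplier = 1/(1 − c(1−t)) = 1/(1 − 0.56×0.7) = 1/0.608 ≈ 1.645.
Need ΔY = +$459 million, so ΔG = ΔY/k = (+$459 million) × 0.608 ≈ +$279 million.
The government should increase government spending by $279 million.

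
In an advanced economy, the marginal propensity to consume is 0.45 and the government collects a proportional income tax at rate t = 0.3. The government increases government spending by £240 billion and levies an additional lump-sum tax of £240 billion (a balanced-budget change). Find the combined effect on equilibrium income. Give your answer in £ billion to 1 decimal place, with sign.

+£192.7 billion

Expenditure multiplier = 1/(1 − c(1−t)) = 1/(1 − 0.45×0.7) = 1/0.685 ≈ 1.46.
ΔG contributes k·ΔG = (+£240 billion) / 0.685 ≈ +£350.4 billion.
ΔT of +£240 billion changes first-round spending by −c·ΔT = −£108 billion, contributing k·(−c·ΔT) = (−£108 billion) / 0.685 ≈ −£157.7 billion.
Net ΔY = k(ΔG − c·ΔT) = (+£132 billion) / 0.685 ≈ +£192.7 billion.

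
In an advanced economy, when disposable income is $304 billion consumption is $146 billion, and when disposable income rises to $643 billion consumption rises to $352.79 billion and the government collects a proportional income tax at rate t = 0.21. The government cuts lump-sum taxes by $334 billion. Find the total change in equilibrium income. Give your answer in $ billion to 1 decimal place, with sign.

+$393.2 billion

MPC = ΔC/ΔYd = (352.79 − 146)/(643 − 304) = 206.79/339 = 0.61.
A lump-sum tax change of −$334 billion shifts disposable income by +$334 billion; first-round consumption changes by −c × ΔT = −0.61 × (−$334 billion) = +$203.74 billion.
Expenditure multiplier = 1/(1 − c(1−t)) = 1/(1 − 0.61×0.79) = 1/0.5181 ≈ 1.93.
The tax multiplier is −c × k ≈ −1.177, so ΔY = k × (−c·ΔT) = (+$203.74 billion) / 0.5181 ≈ +$393.2 billion.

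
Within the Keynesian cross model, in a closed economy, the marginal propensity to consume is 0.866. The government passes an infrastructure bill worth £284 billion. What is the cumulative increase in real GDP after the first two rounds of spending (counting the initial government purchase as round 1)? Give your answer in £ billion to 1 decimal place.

Round 1 adds ΔG = £284 billion; each later round is MPC = 0.866 times the previous.
After 2 rounds: 284 + 245.944 = ΔG·(1 − c^2)/(1 − c) = 284 × (1 − 0.749956)/0.134 ≈ £529.9 billion.

£529.9 billion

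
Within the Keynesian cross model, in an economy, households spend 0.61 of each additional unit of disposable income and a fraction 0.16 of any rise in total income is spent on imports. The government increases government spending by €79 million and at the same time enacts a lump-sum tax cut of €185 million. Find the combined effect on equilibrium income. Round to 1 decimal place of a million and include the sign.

+€348.8 million

Expenditure multiplier = 1/(1 − c + m) = 1/(1 − 0.61 + 0.16) = 1/0.55 ≈ 1.818.
ΔG contributes k·ΔG = (+€79 million) / 0.55 ≈ +€143.6 million.
ΔT of −€185 million changes first-round spending by −c·ΔT = +€112.85 million, contributing k·(−c·ΔT) = (+€112.85 million) / 0.55 ≈ +€205.2 million.
Net ΔY = k(ΔG − c·ΔT) = (+€191.85 million) / 0.55 ≈ +€348.8 million.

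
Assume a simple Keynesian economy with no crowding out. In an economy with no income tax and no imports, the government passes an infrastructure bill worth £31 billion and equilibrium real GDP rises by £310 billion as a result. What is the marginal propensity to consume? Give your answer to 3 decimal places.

0.900

Implied spending multiplier k = ΔY/ΔG = 310/31 = 10.
Since k = 1/(1 − MPC), MPC = 1 − 1/k = 1 − ΔG/ΔY = 1 − 31/310 = 0.900.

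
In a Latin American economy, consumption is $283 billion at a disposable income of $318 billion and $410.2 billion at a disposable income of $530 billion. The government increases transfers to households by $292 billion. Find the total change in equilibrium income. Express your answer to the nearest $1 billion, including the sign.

+$438 billion

MPC = ΔC/ΔYd = (410.2 − 283)/(530 − 318) = 127.2/212 = 0.6.
The transfer change shifts disposable income by +$292 billion, so first-round consumption changes by c·ΔTR = 0.6 × (+$292 billion) = +$175.2 billion.
Expenditure multiplier = 1/(1 − MPC) = 1/(1 − 0.6) = 1/0.4 = 2.5.
The transfer multiplier is c × k = 1.5, so ΔY = k × (c·ΔTR) = (+$175.2 billion) / 0.4 = +$438 billion.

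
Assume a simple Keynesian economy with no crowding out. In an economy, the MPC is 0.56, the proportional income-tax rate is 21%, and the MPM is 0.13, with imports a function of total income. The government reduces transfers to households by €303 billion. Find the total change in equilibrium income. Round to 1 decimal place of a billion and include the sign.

−€246.8 billion

The transfer change shifts disposable income by −€303 billion, so first-round consumption changes by c·ΔTR = 0.56 × (−€303 billion) = −€169.68 billion.
Expenditure multiplier = 1/(1 − c(1−t) + m) = 1/(1 − 0.56×0.79 + 0.13) = 1/0.6876 ≈ 1.454.
The transfer multiplier is c × k ≈ 0.814, so ΔY = k × (c·ΔTR) = (−€169.68 billion) / 0.6876 ≈ −€246.8 billion.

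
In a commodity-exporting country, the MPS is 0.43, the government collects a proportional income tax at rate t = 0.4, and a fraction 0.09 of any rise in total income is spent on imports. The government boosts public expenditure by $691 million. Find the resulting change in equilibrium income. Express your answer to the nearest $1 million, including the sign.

MPC = 1 − MPS = 1 − 0.43 = 0.57.
Government-spending multiplier = 1/(1 − c(1−t) + m) = 1/(1 − 0.57×0.6 + 0.09) = 1/0.748 ≈ 1.337.
ΔY = k × ΔG = (+$691 million) / 0.748 ≈ +$924 million.

+$924 million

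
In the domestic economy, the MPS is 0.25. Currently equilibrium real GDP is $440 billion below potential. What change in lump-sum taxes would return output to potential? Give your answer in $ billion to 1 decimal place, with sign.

−$146.7 billion

MPC = 1 − MPS = 1 − 0.25 = 0.75.
Spending multiplier = 1/(1 − MPC) = 1/(1 − 0.75) = 1/0.25 = 4.
Tax multiplier = −c·k = −0.75/0.25 = −3. Need ΔY = +$440 billion, so ΔT = ΔY/(−c·k) = −(+$440 billion) × 0.25 / 0.75 ≈ −$146.7 billion.
The government should cut lump-sum taxes by $146.7 billion.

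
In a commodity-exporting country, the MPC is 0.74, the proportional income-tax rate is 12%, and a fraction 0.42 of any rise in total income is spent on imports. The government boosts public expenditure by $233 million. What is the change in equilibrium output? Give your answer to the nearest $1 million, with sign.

Expenditure multiplier = 1/(1 − c(1−t) + m) = 1/(1 − 0.74×0.88 + 0.42) = 1/0.7688 ≈ 1.301.
ΔY = k × ΔG = (+$233 million) / 0.7688 ≈ +$303 million.

+$303 million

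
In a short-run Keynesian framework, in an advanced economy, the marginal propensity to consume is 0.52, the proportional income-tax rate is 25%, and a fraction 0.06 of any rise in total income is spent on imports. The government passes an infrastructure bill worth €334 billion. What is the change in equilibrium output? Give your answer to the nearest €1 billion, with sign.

Expenditure multiplier = 1/(1 − c(1−t) + m) = 1/(1 − 0.52×0.75 + 0.06) = 1/0.67 ≈ 1.493.
ΔY = k × ΔG = (+€334 billion) / 0.67 ≈ +€499 billion.

+€499 billion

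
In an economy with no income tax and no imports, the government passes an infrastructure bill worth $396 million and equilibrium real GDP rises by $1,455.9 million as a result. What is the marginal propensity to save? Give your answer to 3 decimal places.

0.272

Implied spending multiplier k = ΔY/ΔG = 1,455.9/396 ≈ 3.6765.
Since k = 1/(1 − MPC), MPC = 1 − 1/k = 1 − ΔG/ΔY = 1 − 396/1,455.9 ≈ 0.728.
MPS = 1 − MPC = 0.272.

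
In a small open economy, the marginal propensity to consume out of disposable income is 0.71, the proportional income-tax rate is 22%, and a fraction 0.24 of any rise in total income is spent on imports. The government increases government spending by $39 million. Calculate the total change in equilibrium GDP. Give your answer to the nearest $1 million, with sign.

Spending multiplier = 1/(1 − c(1−t) + m) = 1/(1 − 0.71×0.78 + 0.24) = 1/0.6862 ≈ 1.457.
ΔY = k × ΔG = (+$39 million) / 0.6862 ≈ +$57 million.

+$57 million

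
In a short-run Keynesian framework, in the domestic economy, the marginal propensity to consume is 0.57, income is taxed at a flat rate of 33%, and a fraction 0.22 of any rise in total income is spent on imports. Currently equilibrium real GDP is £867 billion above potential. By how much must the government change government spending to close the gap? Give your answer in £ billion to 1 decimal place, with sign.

Spending multiplier = 1/(1 − c(1−t) + m) = 1/(1 − 0.57×0.67 + 0.22) = 1/0.8381 ≈ 1.193.
Need ΔY = −£867 billion, so ΔG = ΔY/k = (−£867 billion) × 0.8381 ≈ −£726.6 billion.
The government should cut government spending by £726.6 billion.

−£726.6 billion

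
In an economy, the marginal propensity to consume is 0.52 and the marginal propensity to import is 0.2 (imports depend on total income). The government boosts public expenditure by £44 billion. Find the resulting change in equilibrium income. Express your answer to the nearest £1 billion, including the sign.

+£65 billion

Spending multiplier = 1/(1 − c + m) = 1/(1 − 0.52 + 0.2) = 1/0.68 ≈ 1.471.
ΔY = k × ΔG = (+£44 billion) / 0.68 ≈ +£65 billion.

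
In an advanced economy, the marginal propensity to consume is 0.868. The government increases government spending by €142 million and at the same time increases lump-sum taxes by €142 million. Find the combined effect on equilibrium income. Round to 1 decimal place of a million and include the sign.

+€142.0 million

Expenditure multiplier = 1/(1 − MPC) = 1/(1 − 0.868) = 1/0.132 ≈ 7.576.
ΔG contributes k·ΔG = (+€142 million) / 0.132 ≈ +€1,075.8 million.
ΔT of +€142 million changes first-round spending by −c·ΔT = −€123.256 million, contributing k·(−c·ΔT) = (−€123.256 million) / 0.132 ≈ −€933.8 million.
With ΔG = ΔT and no other leakages, the balanced-budget multiplier is 1, so ΔY = ΔG = +€142 million.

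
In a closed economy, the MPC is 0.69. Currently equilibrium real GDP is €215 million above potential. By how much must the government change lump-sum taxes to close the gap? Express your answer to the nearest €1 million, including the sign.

+€97 million

Spending multiplier = 1/(1 − MPC) = 1/(1 − 0.69) = 1/0.31 ≈ 3.226.
Tax multiplier = −c·k = −0.69/0.31 ≈ −2.226. Need ΔY = −€215 million, so ΔT = ΔY/(−c·k) = −(−€215 million) × 0.31 / 0.69 ≈ +€97 million.
The government should raise lump-sum taxes by €97 million.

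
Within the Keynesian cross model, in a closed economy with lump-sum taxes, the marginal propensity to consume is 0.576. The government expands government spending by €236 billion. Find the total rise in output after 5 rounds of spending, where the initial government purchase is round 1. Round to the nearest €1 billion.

Round 1 adds ΔG = €236 billion; each later round is MPC = 0.576 times the previous.
After 5 rounds: 236 + 135.936 + 78.299136 + 45.100302336 + 25.977774145536 = ΔG·(1 − c^5)/(1 − c) = 236 × (1 − 0.063403380965376)/0.424 ≈ €521 billion.

€521 billion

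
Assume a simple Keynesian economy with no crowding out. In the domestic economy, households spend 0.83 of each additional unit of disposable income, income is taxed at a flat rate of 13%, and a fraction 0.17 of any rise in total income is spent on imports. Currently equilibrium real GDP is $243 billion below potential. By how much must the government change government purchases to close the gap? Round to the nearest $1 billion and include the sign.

+$109 billion

Spending multiplier = 1/(1 − c(1−t) + m) = 1/(1 − 0.83×0.87 + 0.17) = 1/0.4479 ≈ 2.233.
Need ΔY = +$243 billion, so ΔG = ΔY/k = (+$243 billion) × 0.4479 ≈ +$109 billion.
The government should increase government purchases by $109 billion.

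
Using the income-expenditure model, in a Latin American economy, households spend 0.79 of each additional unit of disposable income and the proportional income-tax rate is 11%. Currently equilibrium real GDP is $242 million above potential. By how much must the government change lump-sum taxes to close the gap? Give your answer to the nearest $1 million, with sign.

+$91 million

Spending multiplier = 1/(1 − c(1−t)) = 1/(1 − 0.79×0.89) = 1/0.2969 ≈ 3.368.
Tax multiplier = −c·k = −0.79/0.2969 ≈ −2.661. Need ΔY = −$242 million, so ΔT = ΔY/(−c·k) = −(−$242 million) × 0.2969 / 0.79 ≈ +$91 million.
The government should raise lump-sum taxes by $91 million.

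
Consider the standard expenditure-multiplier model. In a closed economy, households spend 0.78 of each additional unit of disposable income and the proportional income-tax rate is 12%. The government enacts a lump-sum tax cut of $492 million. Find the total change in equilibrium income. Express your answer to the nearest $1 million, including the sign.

A lump-sum tax change of −$492 million shifts disposable income by +$492 million; first-round consumption changes by −c × ΔT = −0.78 × (−$492 million) = +$383.76 million.
Expenditure multiplier = 1/(1 − c(1−t)) = 1/(1 − 0.78×0.88) = 1/0.3136 ≈ 3.189.
The tax multiplier is −c × k ≈ −2.487, so ΔY = k × (−c·ΔT) = (+$383.76 million) / 0.3136 ≈ +$1,224 million.

+$1,224 million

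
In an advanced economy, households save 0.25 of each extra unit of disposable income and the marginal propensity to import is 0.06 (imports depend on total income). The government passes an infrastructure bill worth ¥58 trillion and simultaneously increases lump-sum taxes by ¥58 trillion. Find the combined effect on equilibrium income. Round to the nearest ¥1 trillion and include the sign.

+¥47 trillion

MPC = 1 − MPS = 1 − 0.25 = 0.75.
Expenditure multiplier = 1/(1 − c + m) = 1/(1 − 0.75 + 0.06) = 1/0.31 ≈ 3.226.
ΔG contributes k·ΔG = (+¥58 trillion) / 0.31 ≈ +¥187.1 trillion.
ΔT of +¥58 trillion changes first-round spending by −c·ΔT = −¥43.5 trillion, contributing k·(−c·ΔT) = (−¥43.5 trillion) / 0.31 ≈ −¥140.3 trillion.
Net ΔY = k(ΔG − c·ΔT) = (+¥14.5 trillion) / 0.31 ≈ +¥47 trillion.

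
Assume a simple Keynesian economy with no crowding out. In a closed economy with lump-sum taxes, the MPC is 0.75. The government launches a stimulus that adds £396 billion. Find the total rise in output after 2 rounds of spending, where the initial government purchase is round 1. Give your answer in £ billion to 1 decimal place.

£693.0 billion

Round 1 adds ΔG = £396 billion; each later round is MPC = 0.75 times the previous.
After 2 rounds: 396 + 297 = ΔG·(1 − c^2)/(1 − c) = 396 × (1 − 0.5625)/0.25 = £693 billion.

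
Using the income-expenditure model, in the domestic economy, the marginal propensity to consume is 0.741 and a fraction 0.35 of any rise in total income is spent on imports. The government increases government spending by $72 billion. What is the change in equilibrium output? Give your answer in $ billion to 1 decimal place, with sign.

Expenditure multiplier = 1/(1 − c + m) = 1/(1 − 0.741 + 0.35) = 1/0.609 ≈ 1.642.
ΔY = k × ΔG = (+$72 billion) / 0.609 ≈ +$118.2 billion.

+$118.2 billion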